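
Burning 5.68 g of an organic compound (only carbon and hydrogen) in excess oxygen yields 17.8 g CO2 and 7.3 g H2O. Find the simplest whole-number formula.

mol C = 17.8 / 44.01 = 0.4045; mass C = 0.4045 × 12.01 = 4.857 g
mol H = 2 × (7.3 / 18.02) = 0.8102; mass H = 0.8102 × 1.008 = 0.8167 g
Smallest is C at 0.4045 mol; normalising gives C 1.000, H 2.003
≈ 1:2 → CH2

CH2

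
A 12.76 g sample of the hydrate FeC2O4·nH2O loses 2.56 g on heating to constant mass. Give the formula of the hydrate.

Mass of anhydrous FeC2O4 = 12.76 − 2.56 = 10.2 g
mol H2O = 2.56 / 18.02 = 0.1421
Molar mass of FeC2O4 = 143.87 g/mol → mol FeC2O4 = 10.2 / 143.87 = 0.0709
n = 0.1421 / 0.0709 = 2.00 ≈ 2 → FeC2O4·2H2O

FeC2O4·2H2O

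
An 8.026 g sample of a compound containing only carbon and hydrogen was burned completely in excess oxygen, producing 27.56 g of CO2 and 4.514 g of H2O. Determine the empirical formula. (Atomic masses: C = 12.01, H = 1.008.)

C5H4

mol C = 27.56 / 44.01 = 0.6262; mass C = 0.6262 × 12.01 = 7.521 g
mol H = 2 × (4.514 / 18.02) = 0.5010; mass H = 0.5010 × 1.008 = 0.5050 g
Divide by the smallest (0.501 mol H): C 1.250, H 1.000
×4: C 5.00, H 4.00 → C5H4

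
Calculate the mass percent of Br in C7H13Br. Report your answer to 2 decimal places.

Molar mass = 7(12.01) + 13(1.008) + 1(79.90) = 177.074 g/mol
Mass of Br per mole = 1 × 79.90 = 79.900 g
% Br = 79.900 / 177.074 × 100 = 45.12%

45.12%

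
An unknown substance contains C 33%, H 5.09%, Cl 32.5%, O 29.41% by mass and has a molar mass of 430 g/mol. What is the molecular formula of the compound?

C12H22Cl4O8

Assume 100 g: 33 g C, 5.09 g H, 32.5 g Cl, 29.41 g O.
n(C) = 33/12.01 = 2.748, n(H) = 5.09/1.008 = 5.05, n(Cl) = 32.5/35.45 = 0.9168, n(O) = 29.41/16.00 = 1.838
Ratios (÷ 0.9168): C 2.997, H 5.508, Cl 1.000, O 2.005
Multiply by 2: C 5.99, H 11.02, Cl 2.00, O 4.01 → C6H11Cl2O4
Empirical-formula mass = 218.05 g/mol
n = 430 / 218.05 = 1.97 ≈ 2
Molecular formula = (C6H11Cl2O4)×2 = C12H22Cl4O8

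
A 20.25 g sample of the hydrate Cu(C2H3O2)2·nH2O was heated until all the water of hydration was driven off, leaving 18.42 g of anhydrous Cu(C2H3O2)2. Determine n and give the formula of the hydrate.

Mass of water lost = 20.25 − 18.42 = 1.83 g → 1.83 / 18.02 = 0.1016 mol H2O
Molar mass of Cu(C2H3O2)2 = 181.64 g/mol → mol Cu(C2H3O2)2 = 18.42 / 181.64 = 0.1014
n = 0.1016 / 0.1014 = 1.00 ≈ 1 → Cu(C2H3O2)2·H2O

Cu(C2H3O2)2·H2O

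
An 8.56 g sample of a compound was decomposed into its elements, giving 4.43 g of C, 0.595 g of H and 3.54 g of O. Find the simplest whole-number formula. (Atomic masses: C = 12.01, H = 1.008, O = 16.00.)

Moles — C: 4.43 / 12.01 = 0.3689 mol; H: 0.595 / 1.008 = 0.5903 mol; O: 3.54 / 16.00 = 0.2213 mol
Smallest is O at 0.2213 mol; normalising gives C 1.667, H 2.668, O 1.000
Scaling by 3: C 5.00, H 8.00, O 3.00 → C5H8O3

C5H8O3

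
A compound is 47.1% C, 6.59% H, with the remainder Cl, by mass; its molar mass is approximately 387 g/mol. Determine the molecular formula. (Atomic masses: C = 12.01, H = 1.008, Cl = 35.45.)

Assume 100 g: 47.1 g C, 6.59 g H, 46.31 g Cl.
Moles — C: 47.1 / 12.01 = 3.922 mol; H: 6.59 / 1.008 = 6.538 mol; Cl: 46.31 / 35.45 = 1.306 mol
Ratios (÷ 1.306): C 3.002, H 5.005, Cl 1.000
Ratio ≈ 3:5:1, so the empirical formula is C3H5Cl
Empirical-formula mass = 76.52 g/mol
n = 387 / 76.52 = 5.06 ≈ 5
Molecular formula = (C3H5Cl)×5 = C15H25Cl5

C15H25Cl5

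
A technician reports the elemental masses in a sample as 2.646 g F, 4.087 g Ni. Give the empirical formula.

F: 2.646 g ÷ 19.00 g/mol = 0.1393 mol
Ni: 4.087 g ÷ 58.69 g/mol = 0.06964 mol
Ratios (÷ 0.06964): F 2.000, Ni 1.000
→ F2Ni

F2Ni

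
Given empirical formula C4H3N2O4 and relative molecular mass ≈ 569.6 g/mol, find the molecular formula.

C16H12N8O16

Empirical-formula mass = 143.08 g/mol
n = 569.6 / 143.08 = 3.98 ≈ 4
Molecular formula = (C4H3N2O4)4 = C16H12N8O16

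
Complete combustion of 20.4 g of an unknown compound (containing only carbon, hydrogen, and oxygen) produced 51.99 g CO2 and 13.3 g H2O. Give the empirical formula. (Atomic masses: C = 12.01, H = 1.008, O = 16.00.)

mol C = 51.99 / 44.01 = 1.181; mass C = 1.181 × 12.01 = 14.19 g
mol H = 2 × (13.3 / 18.02) = 1.476; mass H = 1.476 × 1.008 = 1.488 g
mass O = 20.4 − (15.68) = 4.724 g → mol O = 0.2953
Divide by the smallest (0.2953 mol O): C 4.001, H 4.999, O 1.000
Ratio ≈ 4:5:1, so the empirical formula is C4H5O

C4H5O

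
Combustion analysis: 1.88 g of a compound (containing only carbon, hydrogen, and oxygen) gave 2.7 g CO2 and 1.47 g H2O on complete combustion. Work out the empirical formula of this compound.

mol C = 2.7 / 44.01 = 0.06135; mass C = 0.06135 × 12.01 = 0.7368 g
mol H = 2 × (1.47 / 18.02) = 0.1632; mass H = 0.1632 × 1.008 = 0.1645 g
mass O = 1.88 − (0.9013) = 0.9787 g → mol O = 0.06117
Smallest is O at 0.06117 mol; normalising gives C 1.003, H 2.667, O 1.000
Multiply by 3: C 3.01, H 8.00, O 3.00 → C3H8O3

C3H8O3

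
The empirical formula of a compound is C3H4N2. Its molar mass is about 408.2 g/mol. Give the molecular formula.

Empirical-formula mass = 68.08 g/mol
n = 408.2 / 68.08 = 6.00 ≈ 6
Molecular formula = (C3H4N2)6 = C18H24N12

C18H24N12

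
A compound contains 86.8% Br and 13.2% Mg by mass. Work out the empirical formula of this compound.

Assume 100 g: 86.8 g Br, 13.2 g Mg.
Moles — Br: 86.8 / 79.90 = 1.086 mol; Mg: 13.2 / 24.31 = 0.543 mol
Divide by the smallest (0.543 mol Mg): Br 2.001, Mg 1.000
≈ 2:1 → Br2Mg

Br2Mg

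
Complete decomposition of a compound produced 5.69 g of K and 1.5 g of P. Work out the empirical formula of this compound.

K: 5.69 g ÷ 39.10 g/mol = 0.1455 mol
P: 1.5 g ÷ 30.97 g/mol = 0.04843 mol
Smallest is P at 0.04843 mol; normalising gives K 3.005, P 1.000
→ K3P

K3P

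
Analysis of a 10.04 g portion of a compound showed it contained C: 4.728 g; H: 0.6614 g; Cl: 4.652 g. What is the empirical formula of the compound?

n(C) = 4.728/12.01 = 0.3937, n(H) = 0.6614/1.008 = 0.6562, n(Cl) = 4.652/35.45 = 0.1312
Divide by the smallest (0.1312 mol Cl): C 3.000, H 5.000, Cl 1.000
Ratio ≈ 3:5:1, so the empirical formula is C3H5Cl

C3H5Cl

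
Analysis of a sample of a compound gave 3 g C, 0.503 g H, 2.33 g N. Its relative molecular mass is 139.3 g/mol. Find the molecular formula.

C6H12N4

n(C) = 3/12.01 = 0.2498, n(H) = 0.503/1.008 = 0.499, n(N) = 2.33/14.01 = 0.1663
Smallest is N at 0.1663 mol; normalising gives C 1.502, H 3.000, N 1.000
Scaling by 2: C 3.00, H 6.00, N 2.00 → C3H6N2
Empirical-formula mass = 70.10 g/mol
n = 139.3 / 70.10 = 1.99 ≈ 2
Molecular formula = (C3H6N2)×2 = C6H12N4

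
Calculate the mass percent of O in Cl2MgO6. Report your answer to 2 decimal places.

50.21%

Molar mass = 2(35.45) + 1(24.31) + 6(16.00) = 191.210 g/mol
Mass of O per mole = 6 × 16.00 = 96.000 g
% O = 96.000 / 191.210 × 100 = 50.21%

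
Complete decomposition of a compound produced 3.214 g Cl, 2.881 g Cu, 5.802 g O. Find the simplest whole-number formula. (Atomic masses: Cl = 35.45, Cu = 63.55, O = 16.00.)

Cl: 3.214 g ÷ 35.45 g/mol = 0.09066 mol
Cu: 2.881 g ÷ 63.55 g/mol = 0.04533 mol
O: 5.802 g ÷ 16.00 g/mol = 0.3626 mol
Smallest is Cu at 0.04533 mol; normalising gives Cl 2.000, Cu 1.000, O 7.999
≈ 2:1:8 → Cl2CuO8

Cl2CuO8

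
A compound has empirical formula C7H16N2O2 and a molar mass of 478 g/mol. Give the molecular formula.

C21H48N6O6

Empirical-formula mass = 160.22 g/mol
n = 478 / 160.22 = 2.98 ≈ 3
Molecular formula = (C7H16N2O2)3 = C21H48N6O6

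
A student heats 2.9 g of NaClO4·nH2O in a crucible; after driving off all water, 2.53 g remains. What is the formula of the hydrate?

NaClO4·H2O

Mass of water lost = 2.9 − 2.53 = 0.37 g → 0.37 / 18.02 = 0.02053 mol H2O
Molar mass of NaClO4 = 122.44 g/mol → mol NaClO4 = 2.53 / 122.44 = 0.02066
n = 0.02053 / 0.02066 = 0.99 ≈ 1 → NaClO4·H2O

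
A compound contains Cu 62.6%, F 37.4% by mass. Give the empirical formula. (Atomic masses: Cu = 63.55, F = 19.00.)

Assume 100 g: 62.6 g Cu, 37.4 g F.
n(Cu) = 62.6/63.55 = 0.9851, n(F) = 37.4/19.00 = 1.968
Ratios (÷ 0.9851): Cu 1.000, F 1.998
≈ 1:2 → CuF2

CuF2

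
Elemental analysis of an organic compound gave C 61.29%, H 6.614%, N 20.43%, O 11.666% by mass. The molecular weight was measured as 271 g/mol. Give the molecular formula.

Assume 100 g: 61.29 g C, 6.614 g H, 20.43 g N, 11.666 g O.
Moles — C: 61.29 / 12.01 = 5.103 mol; H: 6.614 / 1.008 = 6.562 mol; N: 20.43 / 14.01 = 1.458 mol; O: 11.666 / 16.00 = 0.7291 mol
Divide by the smallest (0.7291 mol O): C 6.999, H 8.999, N 2.000, O 1.000
Ratio ≈ 7:9:2:1, so the empirical formula is C7H9N2O
Empirical-formula mass = 137.16 g/mol
n = 271 / 137.16 = 1.98 ≈ 2
Molecular formula = (C7H9N2O)×2 = C14H18N4O2

C14H18N4O2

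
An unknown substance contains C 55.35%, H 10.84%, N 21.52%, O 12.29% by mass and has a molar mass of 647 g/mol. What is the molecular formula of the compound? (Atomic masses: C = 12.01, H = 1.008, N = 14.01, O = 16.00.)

Assume 100 g: 55.35 g C, 10.84 g H, 21.52 g N, 12.29 g O.
Moles — C: 55.35 / 12.01 = 4.609 mol; H: 10.84 / 1.008 = 10.75 mol; N: 21.52 / 14.01 = 1.536 mol; O: 12.29 / 16.00 = 0.7681 mol
Ratios (÷ 0.7681): C 6.000, H 14.000, N 2.000, O 1.000
→ C6H14N2O
Empirical-formula mass = 130.19 g/mol
n = 647 / 130.19 = 4.97 ≈ 5
Molecular formula = (C6H14N2O)×5 = C30H70N10O5

C30H70N10O5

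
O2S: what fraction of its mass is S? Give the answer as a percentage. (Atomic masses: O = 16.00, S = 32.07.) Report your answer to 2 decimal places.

50.05%

Molar mass = 2(16.00) + 1(32.07) = 64.070 g/mol
Mass of S per mole = 1 × 32.07 = 32.070 g
% S = 32.070 / 64.070 × 100 = 50.05%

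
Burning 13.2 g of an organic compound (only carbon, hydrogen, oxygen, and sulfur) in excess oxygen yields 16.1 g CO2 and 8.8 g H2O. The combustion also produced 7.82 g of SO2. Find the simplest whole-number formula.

mol C = 16.1 / 44.01 = 0.3658; mass C = 0.3658 × 12.01 = 4.394 g
mol H = 2 × (8.8 / 18.02) = 0.9767; mass H = 0.9767 × 1.008 = 0.9845 g
mol S = 7.82 / 64.07 = 0.1221; mass S = 3.914 g
mass O = 13.2 − (9.292) = 3.908 g → mol O = 0.2442
Smallest is S at 0.1221 mol; normalising gives C 2.997, H 8.002, O 2.001, S 1.000
Ratio ≈ 3:8:2:1, so the empirical formula is C3H8O2S

C3H8O2S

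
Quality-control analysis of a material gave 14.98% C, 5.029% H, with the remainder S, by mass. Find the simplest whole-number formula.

Assume 100 g: 14.98 g C, 5.029 g H, 79.991 g S.
C: 14.98 g ÷ 12.01 g/mol = 1.247 mol
H: 5.029 g ÷ 1.008 g/mol = 4.989 mol
S: 79.991 g ÷ 32.07 g/mol = 2.494 mol
Ratios (÷ 1.247): C 1.000, H 4.000, S 2.000
Ratio ≈ 1:4:2, so the empirical formula is CH4S2

CH4S2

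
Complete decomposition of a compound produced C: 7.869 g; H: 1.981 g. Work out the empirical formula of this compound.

CH3

Moles — C: 7.869 / 12.01 = 0.6552 mol; H: 1.981 / 1.008 = 1.965 mol
Divide by the smallest (0.6552 mol C): C 1.000, H 2.999
→ CH3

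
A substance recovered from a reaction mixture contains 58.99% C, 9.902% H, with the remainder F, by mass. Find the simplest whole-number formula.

C3H6F

Assume 100 g: 58.99 g C, 9.902 g H, 31.108 g F.
Moles — C: 58.99 / 12.01 = 4.912 mol; H: 9.902 / 1.008 = 9.823 mol; F: 31.108 / 19.00 = 1.637 mol
Ratios (÷ 1.637): C 3.000, H 6.000, F 1.000
Ratio ≈ 3:6:1, so the empirical formula is C3H6F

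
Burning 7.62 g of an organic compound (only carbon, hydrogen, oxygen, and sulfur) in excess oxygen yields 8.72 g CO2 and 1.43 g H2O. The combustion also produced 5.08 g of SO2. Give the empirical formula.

C5H4O4S2

mol C = 8.72 / 44.01 = 0.1981; mass C = 0.1981 × 12.01 = 2.380 g
mol H = 2 × (1.43 / 18.02) = 0.1587; mass H = 0.1587 × 1.008 = 0.1600 g
mol S = 5.08 / 64.07 = 0.07929; mass S = 2.543 g
mass O = 7.62 − (5.082) = 2.538 g → mol O = 0.1586
Smallest is S at 0.07929 mol; normalising gives C 2.499, H 2.002, O 2.000, S 1.000
Multiply by 2: C 5.00, H 4.00, O 4.00, S 2.00 → C5H4O4S2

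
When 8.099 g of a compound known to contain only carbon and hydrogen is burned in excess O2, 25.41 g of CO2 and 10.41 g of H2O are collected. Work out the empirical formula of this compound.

CH2

mol C = 25.41 / 44.01 = 0.5774; mass C = 0.5774 × 12.01 = 6.934 g
mol H = 2 × (10.41 / 18.02) = 1.155; mass H = 1.155 × 1.008 = 1.165 g
Ratios (÷ 0.5774): C 1.000, H 2.001
≈ 1:2 → CH2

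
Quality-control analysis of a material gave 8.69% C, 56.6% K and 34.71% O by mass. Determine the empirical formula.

Assume 100 g: 8.69 g C, 56.6 g K, 34.71 g O.
Moles — C: 8.69 / 12.01 = 0.7236 mol; K: 56.6 / 39.10 = 1.448 mol; O: 34.71 / 16.00 = 2.169 mol
Divide by the smallest (0.7236 mol C): C 1.000, K 2.001, O 2.998
Ratio ≈ 1:2:3, so the empirical formula is CK2O3

CK2O3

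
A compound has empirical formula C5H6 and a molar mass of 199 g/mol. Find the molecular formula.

Empirical-formula mass = 66.10 g/mol
n = 199 / 66.10 = 3.01 ≈ 3
Molecular formula = (C5H6)3 = C15H18

C15H18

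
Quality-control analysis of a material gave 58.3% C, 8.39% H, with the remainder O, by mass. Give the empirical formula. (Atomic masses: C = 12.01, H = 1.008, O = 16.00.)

C7H12O3

Assume 100 g: 58.3 g C, 8.39 g H, 33.31 g O.
Moles — C: 58.3 / 12.01 = 4.854 mol; H: 8.39 / 1.008 = 8.323 mol; O: 33.31 / 16.00 = 2.082 mol
Ratios (÷ 2.082): C 2.332, H 3.998, O 1.000
Scaling by 3: C 7.00, H 11.99, O 3.00 → C7H12O3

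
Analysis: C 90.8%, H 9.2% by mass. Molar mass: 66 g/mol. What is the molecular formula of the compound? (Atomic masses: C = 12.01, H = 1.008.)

C5H6

Assume 100 g: 90.8 g C, 9.2 g H.
n(C) = 90.8/12.01 = 7.56, n(H) = 9.2/1.008 = 9.127
Ratios (÷ 7.56): C 1.000, H 1.207
Scaling by 5: C 5.00, H 6.04 → C5H6
Empirical-formula mass = 66.10 g/mol
n = 66 / 66.10 = 1.00 ≈ 1
Molecular formula = empirical formula = C5H6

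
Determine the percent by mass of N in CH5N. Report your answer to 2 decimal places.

45.11%

Molar mass = 1(12.01) + 5(1.008) + 1(14.01) = 31.060 g/mol
Mass of N per mole = 1 × 14.01 = 14.010 g
% N = 14.010 / 31.060 × 100 = 45.11%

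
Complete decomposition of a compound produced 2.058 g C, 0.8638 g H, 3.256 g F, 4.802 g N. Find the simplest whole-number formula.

Moles — C: 2.058 / 12.01 = 0.1714 mol; H: 0.8638 / 1.008 = 0.8569 mol; F: 3.256 / 19.00 = 0.1714 mol; N: 4.802 / 14.01 = 0.3428 mol
Ratios (÷ 0.1714): C 1.000, H 5.001, F 1.000, N 2.000
Ratio ≈ 1:5:1:2, so the empirical formula is CH5FN2

CH5FN2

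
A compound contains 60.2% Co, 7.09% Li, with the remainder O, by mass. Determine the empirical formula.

Assume 100 g: 60.2 g Co, 7.09 g Li, 32.71 g O.
Moles — Co: 60.2 / 58.93 = 1.022 mol; Li: 7.09 / 6.94 = 1.022 mol; O: 32.71 / 16.00 = 2.044 mol
Divide by the smallest (1.022 mol Co): Co 1.000, Li 1.000, O 2.001
→ CoLiO2

CoLiO2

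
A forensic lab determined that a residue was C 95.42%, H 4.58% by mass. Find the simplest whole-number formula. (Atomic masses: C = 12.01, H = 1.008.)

Assume 100 g: 95.42 g C, 4.58 g H.
C: 95.42 g ÷ 12.01 g/mol = 7.945 mol
H: 4.58 g ÷ 1.008 g/mol = 4.544 mol
Smallest is H at 4.544 mol; normalising gives C 1.749, H 1.000
×4: C 6.99, H 4.00 → C7H4

C7H4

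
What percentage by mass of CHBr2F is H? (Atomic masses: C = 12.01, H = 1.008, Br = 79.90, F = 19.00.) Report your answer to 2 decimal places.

Molar mass = 1(12.01) + 1(1.008) + 2(79.90) + 1(19.00) = 191.818 g/mol
Mass of H per mole = 1 × 1.008 = 1.008 g
% H = 1.008 / 191.818 × 100 = 0.53%

0.53%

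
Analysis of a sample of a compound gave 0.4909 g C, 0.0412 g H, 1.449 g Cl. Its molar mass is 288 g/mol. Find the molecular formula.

C6H6Cl6

Moles — C: 0.4909 / 12.01 = 0.04087 mol; H: 0.0412 / 1.008 = 0.04087 mol; Cl: 1.449 / 35.45 = 0.04087 mol
Ratios (÷ 0.04087): C 1.000, H 1.000, Cl 1.000
≈ 1:1:1 → CHCl
Empirical-formula mass = 48.47 g/mol
n = 288 / 48.47 = 5.94 ≈ 6
Molecular formula = (CHCl)×6 = C6H6Cl6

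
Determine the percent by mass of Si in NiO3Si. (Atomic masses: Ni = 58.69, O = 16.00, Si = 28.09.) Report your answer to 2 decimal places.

Molar mass = 1(58.69) + 3(16.00) + 1(28.09) = 134.780 g/mol
Mass of Si per mole = 1 × 28.09 = 28.090 g
% Si = 28.090 / 134.780 × 100 = 20.84%

20.84%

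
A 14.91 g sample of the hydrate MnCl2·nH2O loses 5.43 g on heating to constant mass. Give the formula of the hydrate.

MnCl2·4H2O

Mass of anhydrous MnCl2 = 14.91 − 5.43 = 9.48 g
mol H2O = 5.43 / 18.02 = 0.3013
Molar mass of MnCl2 = 125.84 g/mol → mol MnCl2 = 9.48 / 125.84 = 0.07533
n = 0.3013 / 0.07533 = 4.00 ≈ 4 → MnCl2·4H2O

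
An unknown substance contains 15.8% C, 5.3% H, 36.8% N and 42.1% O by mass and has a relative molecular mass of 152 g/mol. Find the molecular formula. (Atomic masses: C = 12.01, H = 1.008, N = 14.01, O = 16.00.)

Assume 100 g: 15.8 g C, 5.3 g H, 36.8 g N, 42.1 g O.
Moles — C: 15.8 / 12.01 = 1.316 mol; H: 5.3 / 1.008 = 5.258 mol; N: 36.8 / 14.01 = 2.627 mol; O: 42.1 / 16.00 = 2.631 mol
Smallest is C at 1.316 mol; normalising gives C 1.000, H 3.997, N 1.997, O 2.000
≈ 1:4:2:2 → CH4N2O2
Empirical-formula mass = 76.06 g/mol
n = 152 / 76.06 = 2.00 ≈ 2
Molecular formula = (CH4N2O2)×2 = C2H8N4O4

C2H8N4O4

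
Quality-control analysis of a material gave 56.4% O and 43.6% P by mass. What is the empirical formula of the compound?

Assume 100 g: 56.4 g O, 43.6 g P.
O: 56.4 g ÷ 16.00 g/mol = 3.525 mol
P: 43.6 g ÷ 30.97 g/mol = 1.408 mol
Divide by the smallest (1.408 mol P): O 2.504, P 1.000
×2: O 5.01, P 2.00 → O5P2

O5P2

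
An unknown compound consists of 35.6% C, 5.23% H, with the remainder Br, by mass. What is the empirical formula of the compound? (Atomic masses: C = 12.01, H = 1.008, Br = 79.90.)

Assume 100 g: 35.6 g C, 5.23 g H, 59.17 g Br.
C: 35.6 g ÷ 12.01 g/mol = 2.964 mol
H: 5.23 g ÷ 1.008 g/mol = 5.188 mol
Br: 59.17 g ÷ 79.90 g/mol = 0.7406 mol
Divide by the smallest (0.7406 mol Br): C 4.003, H 7.006, Br 1.000
≈ 4:7:1 → C4H7Br

C4H7Br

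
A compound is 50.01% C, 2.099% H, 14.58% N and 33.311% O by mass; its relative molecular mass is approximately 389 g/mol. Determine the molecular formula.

C16H8N4O8

Assume 100 g: 50.01 g C, 2.099 g H, 14.58 g N, 33.311 g O.
C: 50.01 g ÷ 12.01 g/mol = 4.164 mol
H: 2.099 g ÷ 1.008 g/mol = 2.082 mol
N: 14.58 g ÷ 14.01 g/mol = 1.041 mol
O: 33.311 g ÷ 16.00 g/mol = 2.082 mol
Divide by the smallest (1.041 mol N): C 4.001, H 2.001, N 1.000, O 2.001
≈ 4:2:1:2 → C4H2NO2
Empirical-formula mass = 96.07 g/mol
n = 389 / 96.07 = 4.05 ≈ 4
Molecular formula = (C4H2NO2)×4 = C16H8N4O8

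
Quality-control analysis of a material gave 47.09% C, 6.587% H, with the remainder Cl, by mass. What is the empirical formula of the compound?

C3H5Cl

Assume 100 g: 47.09 g C, 6.587 g H, 46.323 g Cl.
n(C) = 47.09/12.01 = 3.921, n(H) = 6.587/1.008 = 6.535, n(Cl) = 46.323/35.45 = 1.307
Divide by the smallest (1.307 mol Cl): C 3.001, H 5.001, Cl 1.000
Ratio ≈ 3:5:1, so the empirical formula is C3H5Cl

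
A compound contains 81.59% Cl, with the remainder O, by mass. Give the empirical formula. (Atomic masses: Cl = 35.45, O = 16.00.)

Assume 100 g: 81.59 g Cl, 18.41 g O.
n(Cl) = 81.59/35.45 = 2.302, n(O) = 18.41/16.00 = 1.151
Ratios (÷ 1.151): Cl 2.000, O 1.000
≈ 2:1 → Cl2O

Cl2O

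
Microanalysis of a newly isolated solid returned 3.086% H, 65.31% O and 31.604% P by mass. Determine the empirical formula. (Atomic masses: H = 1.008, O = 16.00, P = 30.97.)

Assume 100 g: 3.086 g H, 65.31 g O, 31.604 g P.
Moles — H: 3.086 / 1.008 = 3.062 mol; O: 65.31 / 16.00 = 4.082 mol; P: 31.604 / 30.97 = 1.02 mol
Ratios (÷ 1.02): H 3.000, O 4.000, P 1.000
Ratio ≈ 3:4:1, so the empirical formula is H3O4P

H3O4P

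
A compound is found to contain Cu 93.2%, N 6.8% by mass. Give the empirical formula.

Assume 100 g: 93.2 g Cu, 6.8 g N.
Cu: 93.2 g ÷ 63.55 g/mol = 1.467 mol
N: 6.8 g ÷ 14.01 g/mol = 0.4854 mol
Ratios (÷ 0.4854): Cu 3.022, N 1.000
≈ 3:1 → Cu3N

Cu3N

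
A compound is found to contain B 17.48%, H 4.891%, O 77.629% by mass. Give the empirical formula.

Assume 100 g: 17.48 g B, 4.891 g H, 77.629 g O.
n(B) = 17.48/10.81 = 1.617, n(H) = 4.891/1.008 = 4.852, n(O) = 77.629/16.00 = 4.852
Ratios (÷ 1.617): B 1.000, H 3.001, O 3.000
Ratio ≈ 1:3:3, so the empirical formula is BH3O3

BH3O3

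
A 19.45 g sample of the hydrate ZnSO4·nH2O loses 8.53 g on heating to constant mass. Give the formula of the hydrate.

Mass of anhydrous ZnSO4 = 19.45 − 8.53 = 10.92 g
mol H2O = 8.53 / 18.02 = 0.4734
Molar mass of ZnSO4 = 161.45 g/mol → mol ZnSO4 = 10.92 / 161.45 = 0.06764
n = 0.4734 / 0.06764 = 7.00 ≈ 7 → ZnSO4·7H2O

ZnSO4·7H2O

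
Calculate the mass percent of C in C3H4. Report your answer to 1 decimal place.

89.9%

Molar mass = 3(12.01) + 4(1.008) = 40.062 g/mol
Mass of C per mole = 3 × 12.01 = 36.030 g
% C = 36.030 / 40.062 × 100 = 89.9%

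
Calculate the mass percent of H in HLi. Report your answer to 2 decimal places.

Molar mass = 1(1.008) + 1(6.94) = 7.948 g/mol
Mass of H per mole = 1 × 1.008 = 1.008 g
% H = 1.008 / 7.948 × 100 = 12.68%

12.68%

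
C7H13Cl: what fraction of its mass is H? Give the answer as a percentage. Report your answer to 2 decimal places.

9.88%

Molar mass = 7(12.01) + 13(1.008) + 1(35.45) = 132.624 g/mol
Mass of H per mole = 13 × 1.008 = 13.104 g
% H = 13.104 / 132.624 × 100 = 9.88%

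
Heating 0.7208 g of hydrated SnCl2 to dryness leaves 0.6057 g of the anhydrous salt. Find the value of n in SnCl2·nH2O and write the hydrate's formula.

SnCl2·2H2O

Mass of water lost = 0.7208 − 0.6057 = 0.1151 g → 0.1151 / 18.02 = 0.006387 mol H2O
Molar mass of SnCl2 = 189.61 g/mol → mol SnCl2 = 0.6057 / 189.61 = 0.003194
n = 0.006387 / 0.003194 = 2.00 ≈ 2 → SnCl2·2H2O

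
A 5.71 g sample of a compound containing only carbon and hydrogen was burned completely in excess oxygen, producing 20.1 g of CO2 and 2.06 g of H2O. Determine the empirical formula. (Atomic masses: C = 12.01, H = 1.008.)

mol C = 20.1 / 44.01 = 0.4567; mass C = 0.4567 × 12.01 = 5.485 g
mol H = 2 × (2.06 / 18.02) = 0.2286; mass H = 0.2286 × 1.008 = 0.2305 g
Divide by the smallest (0.2286 mol H): C 1.998, H 1.000
Ratio ≈ 2:1, so the empirical formula is C2H

C2H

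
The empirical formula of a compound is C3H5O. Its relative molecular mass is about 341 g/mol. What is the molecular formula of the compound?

C18H30O6

Empirical-formula mass = 57.07 g/mol
n = 341 / 57.07 = 5.98 ≈ 6
Molecular formula = (C3H5O)6 = C18H30O6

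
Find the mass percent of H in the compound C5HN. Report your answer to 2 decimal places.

1.34%

Molar mass = 5(12.01) + 1(1.008) + 1(14.01) = 75.068 g/mol
Mass of H per mole = 1 × 1.008 = 1.008 g
% H = 1.008 / 75.068 × 100 = 1.34%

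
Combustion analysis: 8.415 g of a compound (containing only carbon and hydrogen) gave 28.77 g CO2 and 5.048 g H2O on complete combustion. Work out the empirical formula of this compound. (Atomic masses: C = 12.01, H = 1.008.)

C7H6

mol C = 28.77 / 44.01 = 0.6537; mass C = 0.6537 × 12.01 = 7.851 g
mol H = 2 × (5.048 / 18.02) = 0.5603; mass H = 0.5603 × 1.008 = 0.5647 g
Smallest is H at 0.5603 mol; normalising gives C 1.167, H 1.000
Scaling by 6: C 7.00, H 6.00 → C7H6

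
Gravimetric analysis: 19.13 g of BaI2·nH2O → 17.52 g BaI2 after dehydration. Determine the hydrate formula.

Mass of water lost = 19.13 − 17.52 = 1.61 g → 1.61 / 18.02 = 0.08935 mol H2O
Molar mass of BaI2 = 391.13 g/mol → mol BaI2 = 17.52 / 391.13 = 0.04479
n = 0.08935 / 0.04479 = 1.99 ≈ 2 → BaI2·2H2O

BaI2·2H2O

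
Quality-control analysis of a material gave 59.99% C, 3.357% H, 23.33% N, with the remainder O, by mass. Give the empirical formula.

C6H4N2O

Assume 100 g: 59.99 g C, 3.357 g H, 23.33 g N, 13.323 g O.
n(C) = 59.99/12.01 = 4.995, n(H) = 3.357/1.008 = 3.33, n(N) = 23.33/14.01 = 1.665, n(O) = 13.323/16.00 = 0.8327
Smallest is O at 0.8327 mol; normalising gives C 5.999, H 4.000, N 2.000, O 1.000
≈ 6:4:2:1 → C6H4N2O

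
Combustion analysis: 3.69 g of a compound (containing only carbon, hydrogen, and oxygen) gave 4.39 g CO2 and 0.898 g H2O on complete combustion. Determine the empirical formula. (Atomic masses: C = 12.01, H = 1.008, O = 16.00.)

C2H2O3

mol C = 4.39 / 44.01 = 0.09975; mass C = 0.09975 × 12.01 = 1.198 g
mol H = 2 × (0.898 / 18.02) = 0.09967; mass H = 0.09967 × 1.008 = 0.1005 g
mass O = 3.69 − (1.298) = 2.392 g → mol O = 0.1495
Ratios (÷ 0.09967): C 1.001, H 1.000, O 1.500
×2: C 2.00, H 2.00, O 3.00 → C2H2O3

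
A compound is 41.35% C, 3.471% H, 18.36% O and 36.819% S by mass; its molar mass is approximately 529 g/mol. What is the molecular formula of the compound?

C18H18O6S6

Assume 100 g: 41.35 g C, 3.471 g H, 18.36 g O, 36.819 g S.
Moles — C: 41.35 / 12.01 = 3.443 mol; H: 3.471 / 1.008 = 3.443 mol; O: 18.36 / 16.00 = 1.147 mol; S: 36.819 / 32.07 = 1.148 mol
Divide by the smallest (1.147 mol O): C 3.000, H 3.001, O 1.000, S 1.001
≈ 3:3:1:1 → C3H3OS
Empirical-formula mass = 87.12 g/mol
n = 529 / 87.12 = 6.07 ≈ 6
Molecular formula = (C3H3OS)×6 = C18H18O6S6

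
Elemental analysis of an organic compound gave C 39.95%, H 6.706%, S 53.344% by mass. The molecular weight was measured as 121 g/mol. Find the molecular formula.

Assume 100 g: 39.95 g C, 6.706 g H, 53.344 g S.
C: 39.95 g ÷ 12.01 g/mol = 3.326 mol
H: 6.706 g ÷ 1.008 g/mol = 6.653 mol
S: 53.344 g ÷ 32.07 g/mol = 1.663 mol
Smallest is S at 1.663 mol; normalising gives C 2.000, H 4.000, S 1.000
≈ 2:4:1 → C2H4S
Empirical-formula mass = 60.12 g/mol
n = 121 / 60.12 = 2.01 ≈ 2
Molecular formula = (C2H4S)×2 = C4H8S2

C4H8S2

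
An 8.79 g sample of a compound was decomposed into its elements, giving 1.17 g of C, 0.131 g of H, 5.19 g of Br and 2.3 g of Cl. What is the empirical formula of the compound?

C3H4Br2Cl2

Moles — C: 1.17 / 12.01 = 0.09742 mol; H: 0.131 / 1.008 = 0.13 mol; Br: 5.19 / 79.90 = 0.06496 mol; Cl: 2.3 / 35.45 = 0.06488 mol
Smallest is Cl at 0.06488 mol; normalising gives C 1.502, H 2.003, Br 1.001, Cl 1.000
×2: C 3.00, H 4.01, Br 2.00, Cl 2.00 → C3H4Br2Cl2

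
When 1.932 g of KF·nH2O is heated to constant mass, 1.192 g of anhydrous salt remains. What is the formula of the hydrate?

Mass of water lost = 1.932 − 1.192 = 0.74 g → 0.74 / 18.02 = 0.04107 mol H2O
Molar mass of KF = 58.10 g/mol → mol KF = 1.192 / 58.10 = 0.02052
n = 0.04107 / 0.02052 = 2.00 ≈ 2 → KF·2H2O

KF·2H2O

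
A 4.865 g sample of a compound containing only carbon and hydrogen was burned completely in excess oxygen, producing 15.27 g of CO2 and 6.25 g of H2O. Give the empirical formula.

mol C = 15.27 / 44.01 = 0.3470; mass C = 0.3470 × 12.01 = 4.167 g
mol H = 2 × (6.25 / 18.02) = 0.6937; mass H = 0.6937 × 1.008 = 0.6992 g
Ratios (÷ 0.347): C 1.000, H 1.999
≈ 1:2 → CH2

CH2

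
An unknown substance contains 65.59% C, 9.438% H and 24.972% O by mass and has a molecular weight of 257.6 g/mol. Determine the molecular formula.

C14H24O4

Assume 100 g: 65.59 g C, 9.438 g H, 24.972 g O.
Moles — C: 65.59 / 12.01 = 5.461 mol; H: 9.438 / 1.008 = 9.363 mol; O: 24.972 / 16.00 = 1.561 mol
Smallest is O at 1.561 mol; normalising gives C 3.499, H 5.999, O 1.000
×2: C 7.00, H 12.00, O 2.00 → C7H12O2
Empirical-formula mass = 128.17 g/mol
n = 257.6 / 128.17 = 2.01 ≈ 2
Molecular formula = (C7H12O2)×2 = C14H24O4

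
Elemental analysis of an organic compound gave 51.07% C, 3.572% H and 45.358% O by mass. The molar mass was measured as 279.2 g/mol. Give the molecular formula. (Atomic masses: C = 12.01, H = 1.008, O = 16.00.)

C12H10O8

Assume 100 g: 51.07 g C, 3.572 g H, 45.358 g O.
C: 51.07 g ÷ 12.01 g/mol = 4.252 mol
H: 3.572 g ÷ 1.008 g/mol = 3.544 mol
O: 45.358 g ÷ 16.00 g/mol = 2.835 mol
Divide by the smallest (2.835 mol O): C 1.500, H 1.250, O 1.000
×4: C 6.00, H 5.00, O 4.00 → C6H5O4
Empirical-formula mass = 141.10 g/mol
n = 279.2 / 141.10 = 1.98 ≈ 2
Molecular formula = (C6H5O4)×2 = C12H10O8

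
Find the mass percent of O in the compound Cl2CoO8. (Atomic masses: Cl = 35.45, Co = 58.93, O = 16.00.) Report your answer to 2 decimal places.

Molar mass = 2(35.45) + 1(58.93) + 8(16.00) = 257.830 g/mol
Mass of O per mole = 8 × 16.00 = 128.000 g
% O = 128.000 / 257.830 × 100 = 49.65%

49.65%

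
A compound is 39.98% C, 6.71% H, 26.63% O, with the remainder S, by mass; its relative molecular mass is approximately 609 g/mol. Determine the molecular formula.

Assume 100 g: 39.98 g C, 6.71 g H, 26.63 g O, 26.68 g S.
C: 39.98 g ÷ 12.01 g/mol = 3.329 mol
H: 6.71 g ÷ 1.008 g/mol = 6.657 mol
O: 26.63 g ÷ 16.00 g/mol = 1.664 mol
S: 26.68 g ÷ 32.07 g/mol = 0.8319 mol
Divide by the smallest (0.8319 mol S): C 4.001, H 8.002, O 2.001, S 1.000
→ C4H8O2S
Empirical-formula mass = 120.17 g/mol
n = 609 / 120.17 = 5.07 ≈ 5
Molecular formula = (C4H8O2S)×5 = C20H40O10S5

C20H40O10S5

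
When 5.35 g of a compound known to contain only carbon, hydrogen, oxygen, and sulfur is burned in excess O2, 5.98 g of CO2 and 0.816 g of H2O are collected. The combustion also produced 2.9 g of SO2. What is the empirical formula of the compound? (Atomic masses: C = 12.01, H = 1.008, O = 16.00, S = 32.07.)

mol C = 5.98 / 44.01 = 0.1359; mass C = 0.1359 × 12.01 = 1.632 g
mol H = 2 × (0.816 / 18.02) = 0.09057; mass H = 0.09057 × 1.008 = 0.09129 g
mol S = 2.9 / 64.07 = 0.04526; mass S = 1.452 g
mass O = 5.35 − (3.175) = 2.175 g → mol O = 0.1360
Smallest is S at 0.04526 mol; normalising gives C 3.002, H 2.001, O 3.004, S 1.000
Ratio ≈ 3:2:3:1, so the empirical formula is C3H2O3S

C3H2O3S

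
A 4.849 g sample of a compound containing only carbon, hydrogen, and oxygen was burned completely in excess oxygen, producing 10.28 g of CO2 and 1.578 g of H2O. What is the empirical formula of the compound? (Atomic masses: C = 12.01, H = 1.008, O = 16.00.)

mol C = 10.28 / 44.01 = 0.2336; mass C = 0.2336 × 12.01 = 2.805 g
mol H = 2 × (1.578 / 18.02) = 0.1751; mass H = 0.1751 × 1.008 = 0.1765 g
mass O = 4.849 − (2.982) = 1.867 g → mol O = 0.1167
Divide by the smallest (0.1167 mol O): C 2.002, H 1.501, O 1.000
×2: C 4.00, H 3.00, O 2.00 → C4H3O2

C4H3O2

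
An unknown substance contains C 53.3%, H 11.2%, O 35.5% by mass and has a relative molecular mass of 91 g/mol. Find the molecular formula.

Assume 100 g: 53.3 g C, 11.2 g H, 35.5 g O.
Moles — C: 53.3 / 12.01 = 4.438 mol; H: 11.2 / 1.008 = 11.11 mol; O: 35.5 / 16.00 = 2.219 mol
Divide by the smallest (2.219 mol O): C 2.000, H 5.008, O 1.000
Ratio ≈ 2:5:1, so the empirical formula is C2H5O
Empirical-formula mass = 45.06 g/mol
n = 91 / 45.06 = 2.02 ≈ 2
Molecular formula = (C2H5O)×2 = C4H10O2

C4H10O2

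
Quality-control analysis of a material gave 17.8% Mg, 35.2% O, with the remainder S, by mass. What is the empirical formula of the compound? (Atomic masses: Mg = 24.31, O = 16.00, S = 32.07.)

MgO3S2

Assume 100 g: 17.8 g Mg, 35.2 g O, 47 g S.
Moles — Mg: 17.8 / 24.31 = 0.7322 mol; O: 35.2 / 16.00 = 2.2 mol; S: 47 / 32.07 = 1.466 mol
Ratios (÷ 0.7322): Mg 1.000, O 3.005, S 2.002
→ MgO3S2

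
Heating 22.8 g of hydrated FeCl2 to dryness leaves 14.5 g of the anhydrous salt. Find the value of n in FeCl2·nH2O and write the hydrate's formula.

FeCl2·4H2O

Mass of water lost = 22.8 − 14.5 = 8.3 g → 8.3 / 18.02 = 0.4606 mol H2O
Molar mass of FeCl2 = 126.75 g/mol → mol FeCl2 = 14.5 / 126.75 = 0.1144
n = 0.4606 / 0.1144 = 4.03 ≈ 4 → FeCl2·4H2O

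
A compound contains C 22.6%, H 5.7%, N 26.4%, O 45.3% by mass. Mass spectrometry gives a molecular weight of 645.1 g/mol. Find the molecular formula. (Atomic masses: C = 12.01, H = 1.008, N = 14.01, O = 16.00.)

C12H36N12O18

Assume 100 g: 22.6 g C, 5.7 g H, 26.4 g N, 45.3 g O.
Moles — C: 22.6 / 12.01 = 1.882 mol; H: 5.7 / 1.008 = 5.655 mol; N: 26.4 / 14.01 = 1.884 mol; O: 45.3 / 16.00 = 2.831 mol
Ratios (÷ 1.882): C 1.000, H 3.005, N 1.001, O 1.505
×2: C 2.00, H 6.01, N 2.00, O 3.01 → C2H6N2O3
Empirical-formula mass = 106.09 g/mol
n = 645.1 / 106.09 = 6.08 ≈ 6
Molecular formula = (C2H6N2O3)×6 = C12H36N12O18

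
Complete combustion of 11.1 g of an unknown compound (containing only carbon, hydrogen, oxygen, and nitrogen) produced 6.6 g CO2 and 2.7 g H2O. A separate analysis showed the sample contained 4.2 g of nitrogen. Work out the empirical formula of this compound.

mol C = 6.6 / 44.01 = 0.1500; mass C = 0.1500 × 12.01 = 1.801 g
mol H = 2 × (2.7 / 18.02) = 0.2997; mass H = 0.2997 × 1.008 = 0.3021 g
mol N = 4.2 / 14.01 = 0.2998
mass O = 11.1 − (6.303) = 4.797 g → mol O = 0.2998
Smallest is C at 0.15 mol; normalising gives C 1.000, H 1.998, N 1.999, O 1.999
≈ 1:2:2:2 → CH2N2O2

CH2N2O2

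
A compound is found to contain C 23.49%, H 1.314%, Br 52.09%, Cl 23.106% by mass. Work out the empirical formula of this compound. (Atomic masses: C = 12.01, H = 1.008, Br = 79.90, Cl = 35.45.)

C3H2BrCl

Assume 100 g: 23.49 g C, 1.314 g H, 52.09 g Br, 23.106 g Cl.
C: 23.49 g ÷ 12.01 g/mol = 1.956 mol
H: 1.314 g ÷ 1.008 g/mol = 1.304 mol
Br: 52.09 g ÷ 79.90 g/mol = 0.6519 mol
Cl: 23.106 g ÷ 35.45 g/mol = 0.6518 mol
Divide by the smallest (0.6518 mol Cl): C 3.001, H 2.000, Br 1.000, Cl 1.000
→ C3H2BrCl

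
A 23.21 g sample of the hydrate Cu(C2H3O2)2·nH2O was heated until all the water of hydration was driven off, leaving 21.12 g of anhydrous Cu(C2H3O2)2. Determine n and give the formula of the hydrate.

Cu(C2H3O2)2·H2O

Mass of water lost = 23.21 − 21.12 = 2.09 g → 2.09 / 18.02 = 0.116 mol H2O
Molar mass of Cu(C2H3O2)2 = 181.64 g/mol → mol Cu(C2H3O2)2 = 21.12 / 181.64 = 0.1163
n = 0.116 / 0.1163 = 1.00 ≈ 1 → Cu(C2H3O2)2·H2O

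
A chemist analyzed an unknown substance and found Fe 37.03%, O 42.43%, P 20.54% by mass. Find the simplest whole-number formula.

FeO4P

Assume 100 g: 37.03 g Fe, 42.43 g O, 20.54 g P.
Moles — Fe: 37.03 / 55.85 = 0.663 mol; O: 42.43 / 16.00 = 2.652 mol; P: 20.54 / 30.97 = 0.6632 mol
Divide by the smallest (0.663 mol Fe): Fe 1.000, O 4.000, P 1.000
≈ 1:4:1 → FeO4P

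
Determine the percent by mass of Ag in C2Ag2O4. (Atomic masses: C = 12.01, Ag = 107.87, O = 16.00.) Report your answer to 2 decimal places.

Molar mass = 2(12.01) + 2(107.87) + 4(16.00) = 303.760 g/mol
Mass of Ag per mole = 2 × 107.87 = 215.740 g
% Ag = 215.740 / 303.760 × 100 = 71.02%

71.02%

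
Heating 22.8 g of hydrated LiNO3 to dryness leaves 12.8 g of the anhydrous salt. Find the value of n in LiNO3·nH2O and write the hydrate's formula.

Mass of water lost = 22.8 − 12.8 = 10 g → 10 / 18.02 = 0.5549 mol H2O
Molar mass of LiNO3 = 68.95 g/mol → mol LiNO3 = 12.8 / 68.95 = 0.1856
n = 0.5549 / 0.1856 = 2.99 ≈ 3 → LiNO3·3H2O

LiNO3·3H2O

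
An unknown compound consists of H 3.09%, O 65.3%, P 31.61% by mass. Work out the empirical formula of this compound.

Assume 100 g: 3.09 g H, 65.3 g O, 31.61 g P.
H: 3.09 g ÷ 1.008 g/mol = 3.065 mol
O: 65.3 g ÷ 16.00 g/mol = 4.081 mol
P: 31.61 g ÷ 30.97 g/mol = 1.021 mol
Ratios (÷ 1.021): H 3.003, O 3.999, P 1.000
→ H3O4P

H3O4P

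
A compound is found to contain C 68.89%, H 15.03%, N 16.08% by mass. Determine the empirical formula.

Assume 100 g: 68.89 g C, 15.03 g H, 16.08 g N.
n(C) = 68.89/12.01 = 5.736, n(H) = 15.03/1.008 = 14.91, n(N) = 16.08/14.01 = 1.148
Divide by the smallest (1.148 mol N): C 4.998, H 12.991, N 1.000
≈ 5:13:1 → C5H13N

C5H13N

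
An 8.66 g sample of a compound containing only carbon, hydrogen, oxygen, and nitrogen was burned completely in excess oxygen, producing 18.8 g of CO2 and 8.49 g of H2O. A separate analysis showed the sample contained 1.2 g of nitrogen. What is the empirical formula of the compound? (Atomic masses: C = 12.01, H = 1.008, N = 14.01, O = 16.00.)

mol C = 18.8 / 44.01 = 0.4272; mass C = 0.4272 × 12.01 = 5.130 g
mol H = 2 × (8.49 / 18.02) = 0.9423; mass H = 0.9423 × 1.008 = 0.9498 g
mol N = 1.2 / 14.01 = 0.08565
mass O = 8.66 − (7.280) = 1.380 g → mol O = 0.08624
Ratios (÷ 0.08565): C 4.987, H 11.001, N 1.000, O 1.007
≈ 5:11:1:1 → C5H11NO

C5H11NO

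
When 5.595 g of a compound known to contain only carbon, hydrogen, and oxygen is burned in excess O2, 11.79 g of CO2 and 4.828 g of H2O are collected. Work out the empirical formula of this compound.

C7H14O3

mol C = 11.79 / 44.01 = 0.2679; mass C = 0.2679 × 12.01 = 3.217 g
mol H = 2 × (4.828 / 18.02) = 0.5358; mass H = 0.5358 × 1.008 = 0.5401 g
mass O = 5.595 − (3.758) = 1.837 g → mol O = 0.1148
Divide by the smallest (0.1148 mol O): C 2.333, H 4.666, O 1.000
Scaling by 3: C 7.00, H 14.00, O 3.00 → C7H14O3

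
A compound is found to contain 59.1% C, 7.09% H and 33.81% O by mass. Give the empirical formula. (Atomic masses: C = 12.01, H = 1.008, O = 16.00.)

C7H10O3

Assume 100 g: 59.1 g C, 7.09 g H, 33.81 g O.
n(C) = 59.1/12.01 = 4.921, n(H) = 7.09/1.008 = 7.034, n(O) = 33.81/16.00 = 2.113
Ratios (÷ 2.113): C 2.329, H 3.329, O 1.000
×3: C 6.99, H 9.99, O 3.00 → C7H10O3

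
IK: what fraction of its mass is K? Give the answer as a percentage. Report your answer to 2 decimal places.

23.55%

Molar mass = 1(126.90) + 1(39.10) = 166.000 g/mol
Mass of K per mole = 1 × 39.10 = 39.100 g
% K = 39.100 / 166.000 × 100 = 23.55%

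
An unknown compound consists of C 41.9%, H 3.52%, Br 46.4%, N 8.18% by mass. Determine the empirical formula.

C6H6BrN

Assume 100 g: 41.9 g C, 3.52 g H, 46.4 g Br, 8.18 g N.
n(C) = 41.9/12.01 = 3.489, n(H) = 3.52/1.008 = 3.492, n(Br) = 46.4/79.90 = 0.5807, n(N) = 8.18/14.01 = 0.5839
Divide by the smallest (0.5807 mol Br): C 6.008, H 6.013, Br 1.000, N 1.005
≈ 6:6:1:1 → C6H6BrN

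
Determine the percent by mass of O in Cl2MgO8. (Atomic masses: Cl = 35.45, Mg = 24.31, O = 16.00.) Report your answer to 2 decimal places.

57.35%

Molar mass = 2(35.45) + 1(24.31) + 8(16.00) = 223.210 g/mol
Mass of O per mole = 8 × 16.00 = 128.000 g
% O = 128.000 / 223.210 × 100 = 57.35%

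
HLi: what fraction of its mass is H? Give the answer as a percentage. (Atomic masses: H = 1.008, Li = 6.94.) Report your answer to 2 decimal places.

Molar mass = 1(1.008) + 1(6.94) = 7.948 g/mol
Mass of H per mole = 1 × 1.008 = 1.008 g
% H = 1.008 / 7.948 × 100 = 12.68%

12.68%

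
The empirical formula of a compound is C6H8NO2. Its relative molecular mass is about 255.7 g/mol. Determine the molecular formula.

Empirical-formula mass = 126.13 g/mol
n = 255.7 / 126.13 = 2.03 ≈ 2
Molecular formula = (C6H8NO2)2 = C12H16N2O4

C12H16N2O4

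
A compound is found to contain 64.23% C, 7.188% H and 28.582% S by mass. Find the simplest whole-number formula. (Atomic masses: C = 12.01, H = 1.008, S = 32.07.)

C6H8S

Assume 100 g: 64.23 g C, 7.188 g H, 28.582 g S.
Moles — C: 64.23 / 12.01 = 5.348 mol; H: 7.188 / 1.008 = 7.131 mol; S: 28.582 / 32.07 = 0.8912 mol
Ratios (÷ 0.8912): C 6.001, H 8.001, S 1.000
≈ 6:8:1 → C6H8S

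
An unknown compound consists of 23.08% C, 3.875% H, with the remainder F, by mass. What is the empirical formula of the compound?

Assume 100 g: 23.08 g C, 3.875 g H, 73.045 g F.
Moles — C: 23.08 / 12.01 = 1.922 mol; H: 3.875 / 1.008 = 3.844 mol; F: 73.045 / 19.00 = 3.844 mol
Divide by the smallest (1.922 mol C): C 1.000, H 2.000, F 2.001
→ CH2F2

CH2F2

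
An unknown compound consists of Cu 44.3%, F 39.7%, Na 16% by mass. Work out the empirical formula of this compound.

Assume 100 g: 44.3 g Cu, 39.7 g F, 16 g Na.
n(Cu) = 44.3/63.55 = 0.6971, n(F) = 39.7/19.00 = 2.089, n(Na) = 16/22.99 = 0.696
Ratios (÷ 0.696): Cu 1.002, F 3.002, Na 1.000
→ CuF3Na

CuF3Na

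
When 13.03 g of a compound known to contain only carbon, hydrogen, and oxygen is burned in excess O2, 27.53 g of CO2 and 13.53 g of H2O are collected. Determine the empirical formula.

C5H12O2

mol C = 27.53 / 44.01 = 0.6255; mass C = 0.6255 × 12.01 = 7.513 g
mol H = 2 × (13.53 / 18.02) = 1.502; mass H = 1.502 × 1.008 = 1.514 g
mass O = 13.03 − (9.026) = 4.004 g → mol O = 0.2502
Smallest is O at 0.2502 mol; normalising gives C 2.500, H 6.001, O 1.000
×2: C 5.00, H 12.00, O 2.00 → C5H12O2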